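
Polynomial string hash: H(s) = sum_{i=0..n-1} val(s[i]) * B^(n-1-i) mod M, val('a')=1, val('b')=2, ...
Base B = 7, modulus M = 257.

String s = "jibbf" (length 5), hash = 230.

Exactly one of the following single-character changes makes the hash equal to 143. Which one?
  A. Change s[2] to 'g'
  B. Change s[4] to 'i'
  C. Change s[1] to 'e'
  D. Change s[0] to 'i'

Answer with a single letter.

Answer: C

Derivation:
Option A: s[2]='b'->'g', delta=(7-2)*7^2 mod 257 = 245, hash=230+245 mod 257 = 218
Option B: s[4]='f'->'i', delta=(9-6)*7^0 mod 257 = 3, hash=230+3 mod 257 = 233
Option C: s[1]='i'->'e', delta=(5-9)*7^3 mod 257 = 170, hash=230+170 mod 257 = 143 <-- target
Option D: s[0]='j'->'i', delta=(9-10)*7^4 mod 257 = 169, hash=230+169 mod 257 = 142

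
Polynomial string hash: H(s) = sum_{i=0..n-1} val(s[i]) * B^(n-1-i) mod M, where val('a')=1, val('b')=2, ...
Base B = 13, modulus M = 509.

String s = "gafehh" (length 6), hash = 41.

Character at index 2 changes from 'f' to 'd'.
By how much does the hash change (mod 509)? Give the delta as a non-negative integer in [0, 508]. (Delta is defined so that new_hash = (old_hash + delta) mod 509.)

Answer: 187

Derivation:
Delta formula: (val(new) - val(old)) * B^(n-1-k) mod M
  val('d') - val('f') = 4 - 6 = -2
  B^(n-1-k) = 13^3 mod 509 = 161
  Delta = -2 * 161 mod 509 = 187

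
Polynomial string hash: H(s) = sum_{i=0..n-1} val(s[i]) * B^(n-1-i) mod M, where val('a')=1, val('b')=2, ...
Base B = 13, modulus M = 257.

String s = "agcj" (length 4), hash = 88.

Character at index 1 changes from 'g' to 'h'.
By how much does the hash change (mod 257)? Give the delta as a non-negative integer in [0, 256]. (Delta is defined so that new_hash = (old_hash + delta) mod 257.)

Answer: 169

Derivation:
Delta formula: (val(new) - val(old)) * B^(n-1-k) mod M
  val('h') - val('g') = 8 - 7 = 1
  B^(n-1-k) = 13^2 mod 257 = 169
  Delta = 1 * 169 mod 257 = 169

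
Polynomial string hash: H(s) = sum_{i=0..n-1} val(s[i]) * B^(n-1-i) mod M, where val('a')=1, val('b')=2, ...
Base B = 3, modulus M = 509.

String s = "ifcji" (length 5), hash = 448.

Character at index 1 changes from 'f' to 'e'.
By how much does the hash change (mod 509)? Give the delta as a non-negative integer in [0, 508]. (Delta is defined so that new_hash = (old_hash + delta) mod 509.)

Delta formula: (val(new) - val(old)) * B^(n-1-k) mod M
  val('e') - val('f') = 5 - 6 = -1
  B^(n-1-k) = 3^3 mod 509 = 27
  Delta = -1 * 27 mod 509 = 482

Answer: 482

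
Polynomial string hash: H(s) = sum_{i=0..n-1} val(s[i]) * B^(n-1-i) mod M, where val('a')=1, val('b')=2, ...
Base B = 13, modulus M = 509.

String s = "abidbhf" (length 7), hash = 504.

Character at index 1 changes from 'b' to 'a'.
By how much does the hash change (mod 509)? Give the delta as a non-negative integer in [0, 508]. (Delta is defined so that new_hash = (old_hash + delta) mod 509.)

Answer: 277

Derivation:
Delta formula: (val(new) - val(old)) * B^(n-1-k) mod M
  val('a') - val('b') = 1 - 2 = -1
  B^(n-1-k) = 13^5 mod 509 = 232
  Delta = -1 * 232 mod 509 = 277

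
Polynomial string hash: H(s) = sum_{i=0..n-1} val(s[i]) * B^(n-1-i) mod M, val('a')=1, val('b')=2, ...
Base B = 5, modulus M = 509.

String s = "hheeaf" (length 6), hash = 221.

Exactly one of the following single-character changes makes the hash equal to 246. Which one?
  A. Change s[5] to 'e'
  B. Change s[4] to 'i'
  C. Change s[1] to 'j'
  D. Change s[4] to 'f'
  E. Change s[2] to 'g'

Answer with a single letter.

Answer: D

Derivation:
Option A: s[5]='f'->'e', delta=(5-6)*5^0 mod 509 = 508, hash=221+508 mod 509 = 220
Option B: s[4]='a'->'i', delta=(9-1)*5^1 mod 509 = 40, hash=221+40 mod 509 = 261
Option C: s[1]='h'->'j', delta=(10-8)*5^4 mod 509 = 232, hash=221+232 mod 509 = 453
Option D: s[4]='a'->'f', delta=(6-1)*5^1 mod 509 = 25, hash=221+25 mod 509 = 246 <-- target
Option E: s[2]='e'->'g', delta=(7-5)*5^3 mod 509 = 250, hash=221+250 mod 509 = 471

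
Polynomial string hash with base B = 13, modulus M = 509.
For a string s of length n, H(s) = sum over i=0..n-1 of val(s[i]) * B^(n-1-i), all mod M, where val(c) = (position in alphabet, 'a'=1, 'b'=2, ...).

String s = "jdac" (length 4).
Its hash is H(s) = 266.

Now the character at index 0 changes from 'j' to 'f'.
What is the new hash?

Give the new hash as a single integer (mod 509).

Answer: 131

Derivation:
val('j') = 10, val('f') = 6
Position k = 0, exponent = n-1-k = 3
B^3 mod M = 13^3 mod 509 = 161
Delta = (6 - 10) * 161 mod 509 = 374
New hash = (266 + 374) mod 509 = 131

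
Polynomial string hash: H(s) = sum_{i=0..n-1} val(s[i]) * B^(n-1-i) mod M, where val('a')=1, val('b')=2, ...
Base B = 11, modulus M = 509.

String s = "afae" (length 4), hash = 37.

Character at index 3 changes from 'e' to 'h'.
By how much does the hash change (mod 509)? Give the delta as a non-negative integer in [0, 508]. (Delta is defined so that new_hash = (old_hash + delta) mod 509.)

Delta formula: (val(new) - val(old)) * B^(n-1-k) mod M
  val('h') - val('e') = 8 - 5 = 3
  B^(n-1-k) = 11^0 mod 509 = 1
  Delta = 3 * 1 mod 509 = 3

Answer: 3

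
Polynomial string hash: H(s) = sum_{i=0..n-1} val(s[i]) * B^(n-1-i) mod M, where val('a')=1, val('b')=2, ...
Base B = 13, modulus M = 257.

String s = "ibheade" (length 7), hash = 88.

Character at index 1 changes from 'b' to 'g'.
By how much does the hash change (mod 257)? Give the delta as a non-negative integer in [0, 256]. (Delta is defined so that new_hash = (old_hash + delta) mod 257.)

Answer: 154

Derivation:
Delta formula: (val(new) - val(old)) * B^(n-1-k) mod M
  val('g') - val('b') = 7 - 2 = 5
  B^(n-1-k) = 13^5 mod 257 = 185
  Delta = 5 * 185 mod 257 = 154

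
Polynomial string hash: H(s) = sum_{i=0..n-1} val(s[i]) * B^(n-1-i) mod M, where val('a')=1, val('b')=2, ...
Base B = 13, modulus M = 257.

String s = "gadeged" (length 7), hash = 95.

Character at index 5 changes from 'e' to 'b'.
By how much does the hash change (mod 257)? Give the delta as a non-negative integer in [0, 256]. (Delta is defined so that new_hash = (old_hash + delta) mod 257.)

Delta formula: (val(new) - val(old)) * B^(n-1-k) mod M
  val('b') - val('e') = 2 - 5 = -3
  B^(n-1-k) = 13^1 mod 257 = 13
  Delta = -3 * 13 mod 257 = 218

Answer: 218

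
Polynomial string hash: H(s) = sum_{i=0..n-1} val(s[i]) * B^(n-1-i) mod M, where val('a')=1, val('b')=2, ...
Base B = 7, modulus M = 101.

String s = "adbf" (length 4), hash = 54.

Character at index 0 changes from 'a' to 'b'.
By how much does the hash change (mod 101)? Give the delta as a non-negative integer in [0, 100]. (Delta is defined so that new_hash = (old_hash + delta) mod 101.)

Answer: 40

Derivation:
Delta formula: (val(new) - val(old)) * B^(n-1-k) mod M
  val('b') - val('a') = 2 - 1 = 1
  B^(n-1-k) = 7^3 mod 101 = 40
  Delta = 1 * 40 mod 101 = 40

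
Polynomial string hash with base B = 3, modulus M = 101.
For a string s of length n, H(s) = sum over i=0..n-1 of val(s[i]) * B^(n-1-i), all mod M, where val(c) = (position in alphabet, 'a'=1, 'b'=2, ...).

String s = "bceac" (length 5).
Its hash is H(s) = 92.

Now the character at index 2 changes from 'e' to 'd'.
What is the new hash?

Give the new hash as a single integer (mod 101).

val('e') = 5, val('d') = 4
Position k = 2, exponent = n-1-k = 2
B^2 mod M = 3^2 mod 101 = 9
Delta = (4 - 5) * 9 mod 101 = 92
New hash = (92 + 92) mod 101 = 83

Answer: 83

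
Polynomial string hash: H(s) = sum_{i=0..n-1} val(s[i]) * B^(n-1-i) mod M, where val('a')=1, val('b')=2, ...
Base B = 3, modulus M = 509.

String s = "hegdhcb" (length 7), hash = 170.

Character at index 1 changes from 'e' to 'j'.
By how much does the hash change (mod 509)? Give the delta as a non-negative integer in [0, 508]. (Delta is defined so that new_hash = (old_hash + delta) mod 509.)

Answer: 197

Derivation:
Delta formula: (val(new) - val(old)) * B^(n-1-k) mod M
  val('j') - val('e') = 10 - 5 = 5
  B^(n-1-k) = 3^5 mod 509 = 243
  Delta = 5 * 243 mod 509 = 197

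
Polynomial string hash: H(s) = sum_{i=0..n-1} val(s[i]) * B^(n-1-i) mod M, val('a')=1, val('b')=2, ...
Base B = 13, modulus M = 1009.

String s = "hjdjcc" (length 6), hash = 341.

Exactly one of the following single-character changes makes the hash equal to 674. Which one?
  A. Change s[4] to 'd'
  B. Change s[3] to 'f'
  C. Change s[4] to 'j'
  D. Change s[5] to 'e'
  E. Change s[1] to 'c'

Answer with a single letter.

Answer: B

Derivation:
Option A: s[4]='c'->'d', delta=(4-3)*13^1 mod 1009 = 13, hash=341+13 mod 1009 = 354
Option B: s[3]='j'->'f', delta=(6-10)*13^2 mod 1009 = 333, hash=341+333 mod 1009 = 674 <-- target
Option C: s[4]='c'->'j', delta=(10-3)*13^1 mod 1009 = 91, hash=341+91 mod 1009 = 432
Option D: s[5]='c'->'e', delta=(5-3)*13^0 mod 1009 = 2, hash=341+2 mod 1009 = 343
Option E: s[1]='j'->'c', delta=(3-10)*13^4 mod 1009 = 864, hash=341+864 mod 1009 = 196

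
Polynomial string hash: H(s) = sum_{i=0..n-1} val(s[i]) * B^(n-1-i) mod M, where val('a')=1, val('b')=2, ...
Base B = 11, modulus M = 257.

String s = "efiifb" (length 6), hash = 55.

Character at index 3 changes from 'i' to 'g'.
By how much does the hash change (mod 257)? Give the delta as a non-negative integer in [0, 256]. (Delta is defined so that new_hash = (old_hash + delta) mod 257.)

Answer: 15

Derivation:
Delta formula: (val(new) - val(old)) * B^(n-1-k) mod M
  val('g') - val('i') = 7 - 9 = -2
  B^(n-1-k) = 11^2 mod 257 = 121
  Delta = -2 * 121 mod 257 = 15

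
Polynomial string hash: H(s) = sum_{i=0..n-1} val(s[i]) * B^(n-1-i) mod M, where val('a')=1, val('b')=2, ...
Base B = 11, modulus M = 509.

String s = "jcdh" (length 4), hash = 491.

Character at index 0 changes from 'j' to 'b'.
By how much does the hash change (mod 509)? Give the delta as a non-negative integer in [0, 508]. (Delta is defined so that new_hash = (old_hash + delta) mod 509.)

Delta formula: (val(new) - val(old)) * B^(n-1-k) mod M
  val('b') - val('j') = 2 - 10 = -8
  B^(n-1-k) = 11^3 mod 509 = 313
  Delta = -8 * 313 mod 509 = 41

Answer: 41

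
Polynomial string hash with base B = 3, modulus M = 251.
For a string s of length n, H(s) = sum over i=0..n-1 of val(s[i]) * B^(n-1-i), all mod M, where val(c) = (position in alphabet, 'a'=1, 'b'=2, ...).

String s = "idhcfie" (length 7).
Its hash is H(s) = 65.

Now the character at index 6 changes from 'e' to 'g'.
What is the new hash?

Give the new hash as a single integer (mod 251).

val('e') = 5, val('g') = 7
Position k = 6, exponent = n-1-k = 0
B^0 mod M = 3^0 mod 251 = 1
Delta = (7 - 5) * 1 mod 251 = 2
New hash = (65 + 2) mod 251 = 67

Answer: 67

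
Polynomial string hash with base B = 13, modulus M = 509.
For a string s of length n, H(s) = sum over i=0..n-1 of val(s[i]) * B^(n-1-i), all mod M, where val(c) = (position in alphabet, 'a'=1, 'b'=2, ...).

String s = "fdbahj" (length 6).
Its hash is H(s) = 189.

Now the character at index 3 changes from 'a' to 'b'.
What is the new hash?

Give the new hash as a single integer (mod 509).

val('a') = 1, val('b') = 2
Position k = 3, exponent = n-1-k = 2
B^2 mod M = 13^2 mod 509 = 169
Delta = (2 - 1) * 169 mod 509 = 169
New hash = (189 + 169) mod 509 = 358

Answer: 358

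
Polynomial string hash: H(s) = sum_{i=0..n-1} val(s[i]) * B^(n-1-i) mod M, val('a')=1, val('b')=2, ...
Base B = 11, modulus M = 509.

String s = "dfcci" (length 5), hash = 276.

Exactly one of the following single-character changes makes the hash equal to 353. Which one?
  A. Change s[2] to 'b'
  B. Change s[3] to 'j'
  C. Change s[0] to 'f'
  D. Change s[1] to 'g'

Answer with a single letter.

Answer: B

Derivation:
Option A: s[2]='c'->'b', delta=(2-3)*11^2 mod 509 = 388, hash=276+388 mod 509 = 155
Option B: s[3]='c'->'j', delta=(10-3)*11^1 mod 509 = 77, hash=276+77 mod 509 = 353 <-- target
Option C: s[0]='d'->'f', delta=(6-4)*11^4 mod 509 = 269, hash=276+269 mod 509 = 36
Option D: s[1]='f'->'g', delta=(7-6)*11^3 mod 509 = 313, hash=276+313 mod 509 = 80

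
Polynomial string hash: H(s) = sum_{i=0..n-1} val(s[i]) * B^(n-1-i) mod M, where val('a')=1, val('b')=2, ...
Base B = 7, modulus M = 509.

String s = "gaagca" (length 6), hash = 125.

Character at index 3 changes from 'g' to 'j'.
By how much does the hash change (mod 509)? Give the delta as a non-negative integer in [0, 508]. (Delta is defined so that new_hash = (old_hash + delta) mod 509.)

Delta formula: (val(new) - val(old)) * B^(n-1-k) mod M
  val('j') - val('g') = 10 - 7 = 3
  B^(n-1-k) = 7^2 mod 509 = 49
  Delta = 3 * 49 mod 509 = 147

Answer: 147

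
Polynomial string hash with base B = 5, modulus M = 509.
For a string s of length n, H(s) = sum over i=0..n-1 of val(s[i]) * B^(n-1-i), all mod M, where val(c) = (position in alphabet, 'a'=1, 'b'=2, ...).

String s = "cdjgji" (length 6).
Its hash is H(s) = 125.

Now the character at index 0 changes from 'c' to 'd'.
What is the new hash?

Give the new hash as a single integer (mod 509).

val('c') = 3, val('d') = 4
Position k = 0, exponent = n-1-k = 5
B^5 mod M = 5^5 mod 509 = 71
Delta = (4 - 3) * 71 mod 509 = 71
New hash = (125 + 71) mod 509 = 196

Answer: 196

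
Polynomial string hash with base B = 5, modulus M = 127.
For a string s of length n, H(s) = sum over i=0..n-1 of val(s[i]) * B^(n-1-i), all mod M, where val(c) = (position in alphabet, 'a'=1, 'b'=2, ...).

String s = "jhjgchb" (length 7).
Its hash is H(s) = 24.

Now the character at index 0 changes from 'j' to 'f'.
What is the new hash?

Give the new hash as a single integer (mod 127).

Answer: 8

Derivation:
val('j') = 10, val('f') = 6
Position k = 0, exponent = n-1-k = 6
B^6 mod M = 5^6 mod 127 = 4
Delta = (6 - 10) * 4 mod 127 = 111
New hash = (24 + 111) mod 127 = 8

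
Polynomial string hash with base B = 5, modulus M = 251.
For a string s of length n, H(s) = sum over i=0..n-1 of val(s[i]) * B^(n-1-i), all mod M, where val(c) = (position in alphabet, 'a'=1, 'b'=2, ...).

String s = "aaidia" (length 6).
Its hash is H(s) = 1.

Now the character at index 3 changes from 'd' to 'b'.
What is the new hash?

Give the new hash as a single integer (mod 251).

Answer: 202

Derivation:
val('d') = 4, val('b') = 2
Position k = 3, exponent = n-1-k = 2
B^2 mod M = 5^2 mod 251 = 25
Delta = (2 - 4) * 25 mod 251 = 201
New hash = (1 + 201) mod 251 = 202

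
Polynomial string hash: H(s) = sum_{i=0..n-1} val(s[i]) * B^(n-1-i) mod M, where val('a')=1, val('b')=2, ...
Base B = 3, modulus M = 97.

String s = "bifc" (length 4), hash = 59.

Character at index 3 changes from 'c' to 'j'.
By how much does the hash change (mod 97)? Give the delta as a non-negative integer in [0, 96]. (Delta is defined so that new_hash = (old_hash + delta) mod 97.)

Answer: 7

Derivation:
Delta formula: (val(new) - val(old)) * B^(n-1-k) mod M
  val('j') - val('c') = 10 - 3 = 7
  B^(n-1-k) = 3^0 mod 97 = 1
  Delta = 7 * 1 mod 97 = 7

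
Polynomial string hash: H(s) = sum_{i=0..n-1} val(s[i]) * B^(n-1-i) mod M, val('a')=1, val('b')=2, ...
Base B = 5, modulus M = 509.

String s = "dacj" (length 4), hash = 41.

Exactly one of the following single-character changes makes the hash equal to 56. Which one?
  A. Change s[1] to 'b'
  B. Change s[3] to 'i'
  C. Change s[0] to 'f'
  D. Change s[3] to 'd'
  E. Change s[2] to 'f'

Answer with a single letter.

Answer: E

Derivation:
Option A: s[1]='a'->'b', delta=(2-1)*5^2 mod 509 = 25, hash=41+25 mod 509 = 66
Option B: s[3]='j'->'i', delta=(9-10)*5^0 mod 509 = 508, hash=41+508 mod 509 = 40
Option C: s[0]='d'->'f', delta=(6-4)*5^3 mod 509 = 250, hash=41+250 mod 509 = 291
Option D: s[3]='j'->'d', delta=(4-10)*5^0 mod 509 = 503, hash=41+503 mod 509 = 35
Option E: s[2]='c'->'f', delta=(6-3)*5^1 mod 509 = 15, hash=41+15 mod 509 = 56 <-- target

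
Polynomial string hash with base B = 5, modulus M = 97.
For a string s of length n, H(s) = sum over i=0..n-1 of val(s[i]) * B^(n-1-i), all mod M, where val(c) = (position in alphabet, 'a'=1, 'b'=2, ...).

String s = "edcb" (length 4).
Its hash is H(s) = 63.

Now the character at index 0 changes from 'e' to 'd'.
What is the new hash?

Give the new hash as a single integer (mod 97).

val('e') = 5, val('d') = 4
Position k = 0, exponent = n-1-k = 3
B^3 mod M = 5^3 mod 97 = 28
Delta = (4 - 5) * 28 mod 97 = 69
New hash = (63 + 69) mod 97 = 35

Answer: 35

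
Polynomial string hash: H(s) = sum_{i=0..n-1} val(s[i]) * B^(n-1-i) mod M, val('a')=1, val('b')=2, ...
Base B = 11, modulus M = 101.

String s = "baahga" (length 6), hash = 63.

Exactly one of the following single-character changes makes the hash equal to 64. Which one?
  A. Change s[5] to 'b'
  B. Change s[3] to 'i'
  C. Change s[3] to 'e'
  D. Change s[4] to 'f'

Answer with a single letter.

Answer: A

Derivation:
Option A: s[5]='a'->'b', delta=(2-1)*11^0 mod 101 = 1, hash=63+1 mod 101 = 64 <-- target
Option B: s[3]='h'->'i', delta=(9-8)*11^2 mod 101 = 20, hash=63+20 mod 101 = 83
Option C: s[3]='h'->'e', delta=(5-8)*11^2 mod 101 = 41, hash=63+41 mod 101 = 3
Option D: s[4]='g'->'f', delta=(6-7)*11^1 mod 101 = 90, hash=63+90 mod 101 = 52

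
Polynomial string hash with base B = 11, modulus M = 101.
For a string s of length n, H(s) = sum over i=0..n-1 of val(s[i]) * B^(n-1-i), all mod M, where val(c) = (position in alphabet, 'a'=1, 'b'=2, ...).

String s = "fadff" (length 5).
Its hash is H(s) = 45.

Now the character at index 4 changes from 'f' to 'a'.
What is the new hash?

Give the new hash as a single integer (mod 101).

Answer: 40

Derivation:
val('f') = 6, val('a') = 1
Position k = 4, exponent = n-1-k = 0
B^0 mod M = 11^0 mod 101 = 1
Delta = (1 - 6) * 1 mod 101 = 96
New hash = (45 + 96) mod 101 = 40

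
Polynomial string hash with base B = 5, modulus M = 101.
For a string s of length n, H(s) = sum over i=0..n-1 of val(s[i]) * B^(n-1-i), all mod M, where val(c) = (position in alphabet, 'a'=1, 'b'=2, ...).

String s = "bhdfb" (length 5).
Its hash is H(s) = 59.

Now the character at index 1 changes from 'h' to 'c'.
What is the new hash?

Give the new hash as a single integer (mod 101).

val('h') = 8, val('c') = 3
Position k = 1, exponent = n-1-k = 3
B^3 mod M = 5^3 mod 101 = 24
Delta = (3 - 8) * 24 mod 101 = 82
New hash = (59 + 82) mod 101 = 40

Answer: 40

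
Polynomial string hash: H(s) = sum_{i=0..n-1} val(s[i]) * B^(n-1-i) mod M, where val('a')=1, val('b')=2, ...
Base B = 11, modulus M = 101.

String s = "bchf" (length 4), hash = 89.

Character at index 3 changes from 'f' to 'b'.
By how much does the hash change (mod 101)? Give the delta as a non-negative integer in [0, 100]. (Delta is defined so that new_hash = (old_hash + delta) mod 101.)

Delta formula: (val(new) - val(old)) * B^(n-1-k) mod M
  val('b') - val('f') = 2 - 6 = -4
  B^(n-1-k) = 11^0 mod 101 = 1
  Delta = -4 * 1 mod 101 = 97

Answer: 97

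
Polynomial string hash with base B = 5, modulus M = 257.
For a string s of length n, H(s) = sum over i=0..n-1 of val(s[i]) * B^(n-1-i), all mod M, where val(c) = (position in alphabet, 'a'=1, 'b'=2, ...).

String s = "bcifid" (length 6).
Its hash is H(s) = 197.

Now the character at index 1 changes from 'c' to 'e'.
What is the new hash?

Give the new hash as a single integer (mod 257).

Answer: 162

Derivation:
val('c') = 3, val('e') = 5
Position k = 1, exponent = n-1-k = 4
B^4 mod M = 5^4 mod 257 = 111
Delta = (5 - 3) * 111 mod 257 = 222
New hash = (197 + 222) mod 257 = 162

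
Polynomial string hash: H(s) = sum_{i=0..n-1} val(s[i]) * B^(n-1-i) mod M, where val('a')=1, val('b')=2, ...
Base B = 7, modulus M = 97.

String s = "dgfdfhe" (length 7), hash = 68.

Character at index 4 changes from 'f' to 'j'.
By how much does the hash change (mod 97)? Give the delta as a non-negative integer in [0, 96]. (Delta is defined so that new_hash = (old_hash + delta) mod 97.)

Delta formula: (val(new) - val(old)) * B^(n-1-k) mod M
  val('j') - val('f') = 10 - 6 = 4
  B^(n-1-k) = 7^2 mod 97 = 49
  Delta = 4 * 49 mod 97 = 2

Answer: 2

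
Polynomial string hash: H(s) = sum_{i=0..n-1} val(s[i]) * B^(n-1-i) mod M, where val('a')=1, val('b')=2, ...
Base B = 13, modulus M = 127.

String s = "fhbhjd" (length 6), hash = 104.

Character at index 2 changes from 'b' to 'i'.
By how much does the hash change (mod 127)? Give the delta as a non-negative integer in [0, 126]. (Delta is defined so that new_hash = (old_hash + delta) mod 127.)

Answer: 12

Derivation:
Delta formula: (val(new) - val(old)) * B^(n-1-k) mod M
  val('i') - val('b') = 9 - 2 = 7
  B^(n-1-k) = 13^3 mod 127 = 38
  Delta = 7 * 38 mod 127 = 12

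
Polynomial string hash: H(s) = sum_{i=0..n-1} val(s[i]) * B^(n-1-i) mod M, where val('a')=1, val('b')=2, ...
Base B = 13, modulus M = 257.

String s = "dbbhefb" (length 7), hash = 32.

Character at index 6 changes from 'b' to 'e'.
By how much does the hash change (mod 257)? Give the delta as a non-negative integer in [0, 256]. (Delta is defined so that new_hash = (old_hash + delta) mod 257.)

Answer: 3

Derivation:
Delta formula: (val(new) - val(old)) * B^(n-1-k) mod M
  val('e') - val('b') = 5 - 2 = 3
  B^(n-1-k) = 13^0 mod 257 = 1
  Delta = 3 * 1 mod 257 = 3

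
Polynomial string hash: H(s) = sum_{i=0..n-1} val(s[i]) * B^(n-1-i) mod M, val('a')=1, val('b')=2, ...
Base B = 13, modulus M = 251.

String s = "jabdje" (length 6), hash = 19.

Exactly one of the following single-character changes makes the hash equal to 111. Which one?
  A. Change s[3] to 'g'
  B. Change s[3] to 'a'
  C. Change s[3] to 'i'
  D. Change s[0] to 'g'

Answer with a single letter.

Option A: s[3]='d'->'g', delta=(7-4)*13^2 mod 251 = 5, hash=19+5 mod 251 = 24
Option B: s[3]='d'->'a', delta=(1-4)*13^2 mod 251 = 246, hash=19+246 mod 251 = 14
Option C: s[3]='d'->'i', delta=(9-4)*13^2 mod 251 = 92, hash=19+92 mod 251 = 111 <-- target
Option D: s[0]='j'->'g', delta=(7-10)*13^5 mod 251 = 59, hash=19+59 mod 251 = 78

Answer: C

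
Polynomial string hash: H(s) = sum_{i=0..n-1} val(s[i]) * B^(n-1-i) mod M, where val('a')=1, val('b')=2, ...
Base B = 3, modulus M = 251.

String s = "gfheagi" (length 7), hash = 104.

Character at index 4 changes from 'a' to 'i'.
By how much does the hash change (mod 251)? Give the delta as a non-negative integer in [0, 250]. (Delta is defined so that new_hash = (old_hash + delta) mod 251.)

Delta formula: (val(new) - val(old)) * B^(n-1-k) mod M
  val('i') - val('a') = 9 - 1 = 8
  B^(n-1-k) = 3^2 mod 251 = 9
  Delta = 8 * 9 mod 251 = 72

Answer: 72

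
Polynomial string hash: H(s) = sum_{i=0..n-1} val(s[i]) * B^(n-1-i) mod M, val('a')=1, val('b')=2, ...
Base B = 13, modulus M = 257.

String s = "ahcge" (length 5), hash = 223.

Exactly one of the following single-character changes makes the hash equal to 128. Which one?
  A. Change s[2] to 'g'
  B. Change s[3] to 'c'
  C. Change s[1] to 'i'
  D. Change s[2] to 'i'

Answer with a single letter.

Option A: s[2]='c'->'g', delta=(7-3)*13^2 mod 257 = 162, hash=223+162 mod 257 = 128 <-- target
Option B: s[3]='g'->'c', delta=(3-7)*13^1 mod 257 = 205, hash=223+205 mod 257 = 171
Option C: s[1]='h'->'i', delta=(9-8)*13^3 mod 257 = 141, hash=223+141 mod 257 = 107
Option D: s[2]='c'->'i', delta=(9-3)*13^2 mod 257 = 243, hash=223+243 mod 257 = 209

Answer: A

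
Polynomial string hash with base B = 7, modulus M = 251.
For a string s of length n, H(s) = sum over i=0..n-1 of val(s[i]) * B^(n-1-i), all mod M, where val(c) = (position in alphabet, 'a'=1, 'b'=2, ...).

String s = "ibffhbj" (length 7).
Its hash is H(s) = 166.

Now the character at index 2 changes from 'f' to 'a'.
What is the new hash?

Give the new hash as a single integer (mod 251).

Answer: 209

Derivation:
val('f') = 6, val('a') = 1
Position k = 2, exponent = n-1-k = 4
B^4 mod M = 7^4 mod 251 = 142
Delta = (1 - 6) * 142 mod 251 = 43
New hash = (166 + 43) mod 251 = 209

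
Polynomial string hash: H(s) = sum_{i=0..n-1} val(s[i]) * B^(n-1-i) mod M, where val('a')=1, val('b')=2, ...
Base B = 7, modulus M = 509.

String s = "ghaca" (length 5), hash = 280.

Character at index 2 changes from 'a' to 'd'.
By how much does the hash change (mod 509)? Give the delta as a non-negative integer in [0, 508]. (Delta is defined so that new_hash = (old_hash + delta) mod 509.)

Answer: 147

Derivation:
Delta formula: (val(new) - val(old)) * B^(n-1-k) mod M
  val('d') - val('a') = 4 - 1 = 3
  B^(n-1-k) = 7^2 mod 509 = 49
  Delta = 3 * 49 mod 509 = 147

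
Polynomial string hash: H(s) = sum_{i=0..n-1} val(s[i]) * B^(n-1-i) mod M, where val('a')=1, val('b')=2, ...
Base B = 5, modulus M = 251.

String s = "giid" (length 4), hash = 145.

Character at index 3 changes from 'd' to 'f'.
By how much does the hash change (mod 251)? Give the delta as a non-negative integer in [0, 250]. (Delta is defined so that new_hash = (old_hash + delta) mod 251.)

Answer: 2

Derivation:
Delta formula: (val(new) - val(old)) * B^(n-1-k) mod M
  val('f') - val('d') = 6 - 4 = 2
  B^(n-1-k) = 5^0 mod 251 = 1
  Delta = 2 * 1 mod 251 = 2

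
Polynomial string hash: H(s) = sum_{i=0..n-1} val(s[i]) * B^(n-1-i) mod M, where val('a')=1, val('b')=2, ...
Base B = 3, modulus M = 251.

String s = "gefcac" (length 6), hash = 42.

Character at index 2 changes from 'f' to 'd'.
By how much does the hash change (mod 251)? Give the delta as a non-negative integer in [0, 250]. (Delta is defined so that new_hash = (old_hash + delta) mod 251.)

Delta formula: (val(new) - val(old)) * B^(n-1-k) mod M
  val('d') - val('f') = 4 - 6 = -2
  B^(n-1-k) = 3^3 mod 251 = 27
  Delta = -2 * 27 mod 251 = 197

Answer: 197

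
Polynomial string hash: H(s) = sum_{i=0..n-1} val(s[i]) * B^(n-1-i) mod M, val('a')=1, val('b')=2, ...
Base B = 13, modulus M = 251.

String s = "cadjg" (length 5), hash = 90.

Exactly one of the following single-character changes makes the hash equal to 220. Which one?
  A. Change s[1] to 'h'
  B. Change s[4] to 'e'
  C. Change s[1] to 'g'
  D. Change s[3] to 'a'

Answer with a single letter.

Option A: s[1]='a'->'h', delta=(8-1)*13^3 mod 251 = 68, hash=90+68 mod 251 = 158
Option B: s[4]='g'->'e', delta=(5-7)*13^0 mod 251 = 249, hash=90+249 mod 251 = 88
Option C: s[1]='a'->'g', delta=(7-1)*13^3 mod 251 = 130, hash=90+130 mod 251 = 220 <-- target
Option D: s[3]='j'->'a', delta=(1-10)*13^1 mod 251 = 134, hash=90+134 mod 251 = 224

Answer: C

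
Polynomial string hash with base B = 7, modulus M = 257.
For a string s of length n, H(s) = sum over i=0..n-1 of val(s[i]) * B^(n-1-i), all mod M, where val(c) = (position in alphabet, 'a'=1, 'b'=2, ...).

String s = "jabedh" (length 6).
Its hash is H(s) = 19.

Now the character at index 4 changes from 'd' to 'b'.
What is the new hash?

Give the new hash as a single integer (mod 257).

val('d') = 4, val('b') = 2
Position k = 4, exponent = n-1-k = 1
B^1 mod M = 7^1 mod 257 = 7
Delta = (2 - 4) * 7 mod 257 = 243
New hash = (19 + 243) mod 257 = 5

Answer: 5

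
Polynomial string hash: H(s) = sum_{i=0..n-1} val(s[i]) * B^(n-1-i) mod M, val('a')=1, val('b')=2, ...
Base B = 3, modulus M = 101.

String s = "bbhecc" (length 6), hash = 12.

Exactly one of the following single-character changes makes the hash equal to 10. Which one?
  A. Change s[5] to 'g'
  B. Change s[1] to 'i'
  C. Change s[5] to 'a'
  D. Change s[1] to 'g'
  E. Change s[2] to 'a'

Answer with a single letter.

Option A: s[5]='c'->'g', delta=(7-3)*3^0 mod 101 = 4, hash=12+4 mod 101 = 16
Option B: s[1]='b'->'i', delta=(9-2)*3^4 mod 101 = 62, hash=12+62 mod 101 = 74
Option C: s[5]='c'->'a', delta=(1-3)*3^0 mod 101 = 99, hash=12+99 mod 101 = 10 <-- target
Option D: s[1]='b'->'g', delta=(7-2)*3^4 mod 101 = 1, hash=12+1 mod 101 = 13
Option E: s[2]='h'->'a', delta=(1-8)*3^3 mod 101 = 13, hash=12+13 mod 101 = 25

Answer: C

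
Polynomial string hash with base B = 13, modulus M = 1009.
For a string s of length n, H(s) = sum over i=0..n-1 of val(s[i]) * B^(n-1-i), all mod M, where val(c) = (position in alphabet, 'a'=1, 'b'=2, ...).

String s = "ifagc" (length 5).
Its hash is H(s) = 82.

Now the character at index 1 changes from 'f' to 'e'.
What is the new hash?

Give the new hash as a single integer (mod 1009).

val('f') = 6, val('e') = 5
Position k = 1, exponent = n-1-k = 3
B^3 mod M = 13^3 mod 1009 = 179
Delta = (5 - 6) * 179 mod 1009 = 830
New hash = (82 + 830) mod 1009 = 912

Answer: 912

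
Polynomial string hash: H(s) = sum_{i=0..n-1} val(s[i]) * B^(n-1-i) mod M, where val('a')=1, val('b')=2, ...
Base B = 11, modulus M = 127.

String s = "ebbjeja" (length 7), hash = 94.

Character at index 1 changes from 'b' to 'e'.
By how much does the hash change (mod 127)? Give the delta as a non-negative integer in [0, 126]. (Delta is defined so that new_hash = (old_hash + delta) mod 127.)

Delta formula: (val(new) - val(old)) * B^(n-1-k) mod M
  val('e') - val('b') = 5 - 2 = 3
  B^(n-1-k) = 11^5 mod 127 = 15
  Delta = 3 * 15 mod 127 = 45

Answer: 45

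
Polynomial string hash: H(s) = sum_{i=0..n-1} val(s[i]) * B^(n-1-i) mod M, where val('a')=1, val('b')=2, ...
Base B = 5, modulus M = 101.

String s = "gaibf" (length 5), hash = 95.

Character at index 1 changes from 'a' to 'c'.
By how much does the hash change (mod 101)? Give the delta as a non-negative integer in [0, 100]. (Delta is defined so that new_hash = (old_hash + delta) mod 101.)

Delta formula: (val(new) - val(old)) * B^(n-1-k) mod M
  val('c') - val('a') = 3 - 1 = 2
  B^(n-1-k) = 5^3 mod 101 = 24
  Delta = 2 * 24 mod 101 = 48

Answer: 48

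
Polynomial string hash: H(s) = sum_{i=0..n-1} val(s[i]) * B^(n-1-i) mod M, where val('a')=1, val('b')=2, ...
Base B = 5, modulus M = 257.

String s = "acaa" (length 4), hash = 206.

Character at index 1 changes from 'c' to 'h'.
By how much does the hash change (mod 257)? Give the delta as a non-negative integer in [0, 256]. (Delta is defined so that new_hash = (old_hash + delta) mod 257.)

Delta formula: (val(new) - val(old)) * B^(n-1-k) mod M
  val('h') - val('c') = 8 - 3 = 5
  B^(n-1-k) = 5^2 mod 257 = 25
  Delta = 5 * 25 mod 257 = 125

Answer: 125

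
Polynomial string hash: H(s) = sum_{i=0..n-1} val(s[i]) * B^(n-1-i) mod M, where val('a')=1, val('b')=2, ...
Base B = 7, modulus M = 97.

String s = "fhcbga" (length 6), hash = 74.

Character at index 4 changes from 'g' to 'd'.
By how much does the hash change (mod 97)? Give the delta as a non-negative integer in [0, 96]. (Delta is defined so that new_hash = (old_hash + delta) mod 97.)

Answer: 76

Derivation:
Delta formula: (val(new) - val(old)) * B^(n-1-k) mod M
  val('d') - val('g') = 4 - 7 = -3
  B^(n-1-k) = 7^1 mod 97 = 7
  Delta = -3 * 7 mod 97 = 76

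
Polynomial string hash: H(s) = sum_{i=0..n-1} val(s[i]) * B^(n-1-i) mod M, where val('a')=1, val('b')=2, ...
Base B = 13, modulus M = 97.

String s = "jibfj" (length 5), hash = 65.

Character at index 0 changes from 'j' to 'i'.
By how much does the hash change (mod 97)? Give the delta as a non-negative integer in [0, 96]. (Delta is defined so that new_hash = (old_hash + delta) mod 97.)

Answer: 54

Derivation:
Delta formula: (val(new) - val(old)) * B^(n-1-k) mod M
  val('i') - val('j') = 9 - 10 = -1
  B^(n-1-k) = 13^4 mod 97 = 43
  Delta = -1 * 43 mod 97 = 54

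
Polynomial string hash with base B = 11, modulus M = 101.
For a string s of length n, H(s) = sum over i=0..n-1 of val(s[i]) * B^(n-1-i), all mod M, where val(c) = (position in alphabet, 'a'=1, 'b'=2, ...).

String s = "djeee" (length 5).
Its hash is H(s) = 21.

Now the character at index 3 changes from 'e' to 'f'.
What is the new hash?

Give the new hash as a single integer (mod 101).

val('e') = 5, val('f') = 6
Position k = 3, exponent = n-1-k = 1
B^1 mod M = 11^1 mod 101 = 11
Delta = (6 - 5) * 11 mod 101 = 11
New hash = (21 + 11) mod 101 = 32

Answer: 32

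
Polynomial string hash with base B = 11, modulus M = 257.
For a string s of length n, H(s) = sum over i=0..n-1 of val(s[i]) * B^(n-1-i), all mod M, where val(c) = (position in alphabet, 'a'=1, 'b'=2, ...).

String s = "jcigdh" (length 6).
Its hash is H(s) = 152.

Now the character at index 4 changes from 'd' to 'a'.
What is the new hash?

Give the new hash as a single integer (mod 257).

Answer: 119

Derivation:
val('d') = 4, val('a') = 1
Position k = 4, exponent = n-1-k = 1
B^1 mod M = 11^1 mod 257 = 11
Delta = (1 - 4) * 11 mod 257 = 224
New hash = (152 + 224) mod 257 = 119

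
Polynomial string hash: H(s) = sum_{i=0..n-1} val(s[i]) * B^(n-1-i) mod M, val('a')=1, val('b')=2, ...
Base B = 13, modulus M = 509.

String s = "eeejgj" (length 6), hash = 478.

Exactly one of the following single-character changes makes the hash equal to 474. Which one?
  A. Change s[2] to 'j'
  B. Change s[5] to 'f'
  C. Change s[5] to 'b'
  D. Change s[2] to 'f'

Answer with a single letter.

Answer: B

Derivation:
Option A: s[2]='e'->'j', delta=(10-5)*13^3 mod 509 = 296, hash=478+296 mod 509 = 265
Option B: s[5]='j'->'f', delta=(6-10)*13^0 mod 509 = 505, hash=478+505 mod 509 = 474 <-- target
Option C: s[5]='j'->'b', delta=(2-10)*13^0 mod 509 = 501, hash=478+501 mod 509 = 470
Option D: s[2]='e'->'f', delta=(6-5)*13^3 mod 509 = 161, hash=478+161 mod 509 = 130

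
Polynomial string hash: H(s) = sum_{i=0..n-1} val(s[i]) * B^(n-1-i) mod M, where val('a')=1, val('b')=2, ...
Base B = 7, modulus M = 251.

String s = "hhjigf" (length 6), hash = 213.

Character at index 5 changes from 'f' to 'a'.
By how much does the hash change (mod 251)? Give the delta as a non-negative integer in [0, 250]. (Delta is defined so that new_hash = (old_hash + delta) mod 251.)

Delta formula: (val(new) - val(old)) * B^(n-1-k) mod M
  val('a') - val('f') = 1 - 6 = -5
  B^(n-1-k) = 7^0 mod 251 = 1
  Delta = -5 * 1 mod 251 = 246

Answer: 246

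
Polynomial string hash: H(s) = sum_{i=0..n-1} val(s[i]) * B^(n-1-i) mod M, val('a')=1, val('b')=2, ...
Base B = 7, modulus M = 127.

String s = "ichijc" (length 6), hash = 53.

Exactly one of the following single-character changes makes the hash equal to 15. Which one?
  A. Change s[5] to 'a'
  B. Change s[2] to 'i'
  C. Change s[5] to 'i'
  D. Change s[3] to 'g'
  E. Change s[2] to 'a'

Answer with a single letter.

Answer: B

Derivation:
Option A: s[5]='c'->'a', delta=(1-3)*7^0 mod 127 = 125, hash=53+125 mod 127 = 51
Option B: s[2]='h'->'i', delta=(9-8)*7^3 mod 127 = 89, hash=53+89 mod 127 = 15 <-- target
Option C: s[5]='c'->'i', delta=(9-3)*7^0 mod 127 = 6, hash=53+6 mod 127 = 59
Option D: s[3]='i'->'g', delta=(7-9)*7^2 mod 127 = 29, hash=53+29 mod 127 = 82
Option E: s[2]='h'->'a', delta=(1-8)*7^3 mod 127 = 12, hash=53+12 mod 127 = 65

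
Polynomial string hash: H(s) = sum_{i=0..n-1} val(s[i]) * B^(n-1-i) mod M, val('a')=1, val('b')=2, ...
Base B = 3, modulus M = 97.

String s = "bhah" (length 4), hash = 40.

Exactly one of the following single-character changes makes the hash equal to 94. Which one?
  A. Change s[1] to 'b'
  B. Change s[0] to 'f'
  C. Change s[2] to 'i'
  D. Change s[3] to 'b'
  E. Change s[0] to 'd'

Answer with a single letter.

Option A: s[1]='h'->'b', delta=(2-8)*3^2 mod 97 = 43, hash=40+43 mod 97 = 83
Option B: s[0]='b'->'f', delta=(6-2)*3^3 mod 97 = 11, hash=40+11 mod 97 = 51
Option C: s[2]='a'->'i', delta=(9-1)*3^1 mod 97 = 24, hash=40+24 mod 97 = 64
Option D: s[3]='h'->'b', delta=(2-8)*3^0 mod 97 = 91, hash=40+91 mod 97 = 34
Option E: s[0]='b'->'d', delta=(4-2)*3^3 mod 97 = 54, hash=40+54 mod 97 = 94 <-- target

Answer: E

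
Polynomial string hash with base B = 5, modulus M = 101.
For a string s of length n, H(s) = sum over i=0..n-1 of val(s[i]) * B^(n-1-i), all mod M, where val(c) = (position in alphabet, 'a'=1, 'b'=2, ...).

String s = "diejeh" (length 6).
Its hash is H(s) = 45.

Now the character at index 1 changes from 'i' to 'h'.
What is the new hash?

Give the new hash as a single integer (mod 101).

Answer: 26

Derivation:
val('i') = 9, val('h') = 8
Position k = 1, exponent = n-1-k = 4
B^4 mod M = 5^4 mod 101 = 19
Delta = (8 - 9) * 19 mod 101 = 82
New hash = (45 + 82) mod 101 = 26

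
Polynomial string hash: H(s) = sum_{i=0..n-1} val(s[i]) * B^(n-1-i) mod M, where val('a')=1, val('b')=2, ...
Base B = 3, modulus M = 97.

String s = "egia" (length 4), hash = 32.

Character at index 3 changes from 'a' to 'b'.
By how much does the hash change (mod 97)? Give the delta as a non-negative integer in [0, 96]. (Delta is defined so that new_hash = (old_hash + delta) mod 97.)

Delta formula: (val(new) - val(old)) * B^(n-1-k) mod M
  val('b') - val('a') = 2 - 1 = 1
  B^(n-1-k) = 3^0 mod 97 = 1
  Delta = 1 * 1 mod 97 = 1

Answer: 1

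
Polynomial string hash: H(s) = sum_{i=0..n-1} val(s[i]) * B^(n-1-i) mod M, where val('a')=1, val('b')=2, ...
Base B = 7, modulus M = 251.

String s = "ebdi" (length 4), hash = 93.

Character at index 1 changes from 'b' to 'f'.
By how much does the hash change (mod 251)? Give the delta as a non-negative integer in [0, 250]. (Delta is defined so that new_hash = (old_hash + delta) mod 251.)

Answer: 196

Derivation:
Delta formula: (val(new) - val(old)) * B^(n-1-k) mod M
  val('f') - val('b') = 6 - 2 = 4
  B^(n-1-k) = 7^2 mod 251 = 49
  Delta = 4 * 49 mod 251 = 196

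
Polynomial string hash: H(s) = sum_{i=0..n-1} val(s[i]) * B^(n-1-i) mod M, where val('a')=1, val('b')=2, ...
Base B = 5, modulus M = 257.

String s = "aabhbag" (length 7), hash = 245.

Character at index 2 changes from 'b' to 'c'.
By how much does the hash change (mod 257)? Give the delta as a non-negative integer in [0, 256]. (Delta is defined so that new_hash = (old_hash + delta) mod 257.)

Answer: 111

Derivation:
Delta formula: (val(new) - val(old)) * B^(n-1-k) mod M
  val('c') - val('b') = 3 - 2 = 1
  B^(n-1-k) = 5^4 mod 257 = 111
  Delta = 1 * 111 mod 257 = 111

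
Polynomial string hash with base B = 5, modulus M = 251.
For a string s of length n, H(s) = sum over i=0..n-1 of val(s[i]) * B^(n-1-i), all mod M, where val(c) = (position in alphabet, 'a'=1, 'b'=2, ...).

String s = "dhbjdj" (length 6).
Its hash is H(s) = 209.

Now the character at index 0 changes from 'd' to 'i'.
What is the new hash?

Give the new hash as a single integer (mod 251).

Answer: 21

Derivation:
val('d') = 4, val('i') = 9
Position k = 0, exponent = n-1-k = 5
B^5 mod M = 5^5 mod 251 = 113
Delta = (9 - 4) * 113 mod 251 = 63
New hash = (209 + 63) mod 251 = 21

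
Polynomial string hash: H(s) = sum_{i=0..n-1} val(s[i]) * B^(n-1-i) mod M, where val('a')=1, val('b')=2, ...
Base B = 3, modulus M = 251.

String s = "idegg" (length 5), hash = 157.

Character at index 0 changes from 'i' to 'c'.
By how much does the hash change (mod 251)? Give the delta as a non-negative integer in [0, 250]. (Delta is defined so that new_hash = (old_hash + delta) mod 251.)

Delta formula: (val(new) - val(old)) * B^(n-1-k) mod M
  val('c') - val('i') = 3 - 9 = -6
  B^(n-1-k) = 3^4 mod 251 = 81
  Delta = -6 * 81 mod 251 = 16

Answer: 16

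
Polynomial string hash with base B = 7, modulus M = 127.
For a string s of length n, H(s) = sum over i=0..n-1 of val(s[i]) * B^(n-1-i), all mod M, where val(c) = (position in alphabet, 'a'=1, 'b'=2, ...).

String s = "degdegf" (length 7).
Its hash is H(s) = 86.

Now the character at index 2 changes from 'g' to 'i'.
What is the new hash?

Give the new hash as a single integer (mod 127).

val('g') = 7, val('i') = 9
Position k = 2, exponent = n-1-k = 4
B^4 mod M = 7^4 mod 127 = 115
Delta = (9 - 7) * 115 mod 127 = 103
New hash = (86 + 103) mod 127 = 62

Answer: 62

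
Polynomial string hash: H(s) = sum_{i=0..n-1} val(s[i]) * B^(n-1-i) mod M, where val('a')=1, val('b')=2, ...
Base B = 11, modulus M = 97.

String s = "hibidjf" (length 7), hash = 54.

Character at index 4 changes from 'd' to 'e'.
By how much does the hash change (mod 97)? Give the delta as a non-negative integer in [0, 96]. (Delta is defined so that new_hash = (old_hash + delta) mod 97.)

Delta formula: (val(new) - val(old)) * B^(n-1-k) mod M
  val('e') - val('d') = 5 - 4 = 1
  B^(n-1-k) = 11^2 mod 97 = 24
  Delta = 1 * 24 mod 97 = 24

Answer: 24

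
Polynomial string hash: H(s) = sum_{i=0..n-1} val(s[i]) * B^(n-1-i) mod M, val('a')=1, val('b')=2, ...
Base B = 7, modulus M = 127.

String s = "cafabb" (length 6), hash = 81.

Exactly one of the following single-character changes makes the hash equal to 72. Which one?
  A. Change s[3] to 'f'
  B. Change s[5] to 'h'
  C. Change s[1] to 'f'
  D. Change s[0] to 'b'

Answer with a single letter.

Answer: A

Derivation:
Option A: s[3]='a'->'f', delta=(6-1)*7^2 mod 127 = 118, hash=81+118 mod 127 = 72 <-- target
Option B: s[5]='b'->'h', delta=(8-2)*7^0 mod 127 = 6, hash=81+6 mod 127 = 87
Option C: s[1]='a'->'f', delta=(6-1)*7^4 mod 127 = 67, hash=81+67 mod 127 = 21
Option D: s[0]='c'->'b', delta=(2-3)*7^5 mod 127 = 84, hash=81+84 mod 127 = 38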